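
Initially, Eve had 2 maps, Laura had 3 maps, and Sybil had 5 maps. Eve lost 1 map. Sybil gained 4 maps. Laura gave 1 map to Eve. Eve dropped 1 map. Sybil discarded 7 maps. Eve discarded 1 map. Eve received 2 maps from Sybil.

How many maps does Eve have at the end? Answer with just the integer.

Tracking counts step by step:
Start: Eve=2, Laura=3, Sybil=5
Event 1 (Eve -1): Eve: 2 -> 1. State: Eve=1, Laura=3, Sybil=5
Event 2 (Sybil +4): Sybil: 5 -> 9. State: Eve=1, Laura=3, Sybil=9
Event 3 (Laura -> Eve, 1): Laura: 3 -> 2, Eve: 1 -> 2. State: Eve=2, Laura=2, Sybil=9
Event 4 (Eve -1): Eve: 2 -> 1. State: Eve=1, Laura=2, Sybil=9
Event 5 (Sybil -7): Sybil: 9 -> 2. State: Eve=1, Laura=2, Sybil=2
Event 6 (Eve -1): Eve: 1 -> 0. State: Eve=0, Laura=2, Sybil=2
Event 7 (Sybil -> Eve, 2): Sybil: 2 -> 0, Eve: 0 -> 2. State: Eve=2, Laura=2, Sybil=0

Eve's final count: 2

Answer: 2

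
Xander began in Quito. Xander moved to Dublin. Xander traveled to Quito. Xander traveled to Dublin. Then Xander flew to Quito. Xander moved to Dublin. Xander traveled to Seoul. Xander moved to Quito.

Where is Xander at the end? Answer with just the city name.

Answer: Quito

Derivation:
Tracking Xander's location:
Start: Xander is in Quito.
After move 1: Quito -> Dublin. Xander is in Dublin.
After move 2: Dublin -> Quito. Xander is in Quito.
After move 3: Quito -> Dublin. Xander is in Dublin.
After move 4: Dublin -> Quito. Xander is in Quito.
After move 5: Quito -> Dublin. Xander is in Dublin.
After move 6: Dublin -> Seoul. Xander is in Seoul.
After move 7: Seoul -> Quito. Xander is in Quito.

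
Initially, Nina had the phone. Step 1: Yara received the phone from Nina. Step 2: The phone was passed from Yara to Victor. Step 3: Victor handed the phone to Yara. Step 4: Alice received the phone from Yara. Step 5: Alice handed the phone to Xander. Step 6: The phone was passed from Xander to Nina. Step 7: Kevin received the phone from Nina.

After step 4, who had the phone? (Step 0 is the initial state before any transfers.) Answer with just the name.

Answer: Alice

Derivation:
Tracking the phone holder through step 4:
After step 0 (start): Nina
After step 1: Yara
After step 2: Victor
After step 3: Yara
After step 4: Alice

At step 4, the holder is Alice.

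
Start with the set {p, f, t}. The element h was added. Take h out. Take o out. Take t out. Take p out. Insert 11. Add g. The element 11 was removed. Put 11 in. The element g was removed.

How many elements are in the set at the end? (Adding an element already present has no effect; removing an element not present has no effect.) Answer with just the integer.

Answer: 2

Derivation:
Tracking the set through each operation:
Start: {f, p, t}
Event 1 (add h): added. Set: {f, h, p, t}
Event 2 (remove h): removed. Set: {f, p, t}
Event 3 (remove o): not present, no change. Set: {f, p, t}
Event 4 (remove t): removed. Set: {f, p}
Event 5 (remove p): removed. Set: {f}
Event 6 (add 11): added. Set: {11, f}
Event 7 (add g): added. Set: {11, f, g}
Event 8 (remove 11): removed. Set: {f, g}
Event 9 (add 11): added. Set: {11, f, g}
Event 10 (remove g): removed. Set: {11, f}

Final set: {11, f} (size 2)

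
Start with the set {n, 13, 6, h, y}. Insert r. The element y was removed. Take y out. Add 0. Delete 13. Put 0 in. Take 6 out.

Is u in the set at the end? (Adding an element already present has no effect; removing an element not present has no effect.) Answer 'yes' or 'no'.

Tracking the set through each operation:
Start: {13, 6, h, n, y}
Event 1 (add r): added. Set: {13, 6, h, n, r, y}
Event 2 (remove y): removed. Set: {13, 6, h, n, r}
Event 3 (remove y): not present, no change. Set: {13, 6, h, n, r}
Event 4 (add 0): added. Set: {0, 13, 6, h, n, r}
Event 5 (remove 13): removed. Set: {0, 6, h, n, r}
Event 6 (add 0): already present, no change. Set: {0, 6, h, n, r}
Event 7 (remove 6): removed. Set: {0, h, n, r}

Final set: {0, h, n, r} (size 4)
u is NOT in the final set.

Answer: no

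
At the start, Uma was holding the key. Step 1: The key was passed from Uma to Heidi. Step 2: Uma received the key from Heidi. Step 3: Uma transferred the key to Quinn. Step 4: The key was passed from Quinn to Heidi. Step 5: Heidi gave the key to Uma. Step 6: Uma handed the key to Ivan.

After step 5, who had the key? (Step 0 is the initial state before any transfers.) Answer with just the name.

Answer: Uma

Derivation:
Tracking the key holder through step 5:
After step 0 (start): Uma
After step 1: Heidi
After step 2: Uma
After step 3: Quinn
After step 4: Heidi
After step 5: Uma

At step 5, the holder is Uma.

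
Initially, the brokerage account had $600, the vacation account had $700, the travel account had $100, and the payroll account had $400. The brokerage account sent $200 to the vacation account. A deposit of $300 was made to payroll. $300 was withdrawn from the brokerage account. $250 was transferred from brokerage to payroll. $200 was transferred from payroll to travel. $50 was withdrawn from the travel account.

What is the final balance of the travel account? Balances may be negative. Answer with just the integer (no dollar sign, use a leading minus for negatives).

Tracking account balances step by step:
Start: brokerage=600, vacation=700, travel=100, payroll=400
Event 1 (transfer 200 brokerage -> vacation): brokerage: 600 - 200 = 400, vacation: 700 + 200 = 900. Balances: brokerage=400, vacation=900, travel=100, payroll=400
Event 2 (deposit 300 to payroll): payroll: 400 + 300 = 700. Balances: brokerage=400, vacation=900, travel=100, payroll=700
Event 3 (withdraw 300 from brokerage): brokerage: 400 - 300 = 100. Balances: brokerage=100, vacation=900, travel=100, payroll=700
Event 4 (transfer 250 brokerage -> payroll): brokerage: 100 - 250 = -150, payroll: 700 + 250 = 950. Balances: brokerage=-150, vacation=900, travel=100, payroll=950
Event 5 (transfer 200 payroll -> travel): payroll: 950 - 200 = 750, travel: 100 + 200 = 300. Balances: brokerage=-150, vacation=900, travel=300, payroll=750
Event 6 (withdraw 50 from travel): travel: 300 - 50 = 250. Balances: brokerage=-150, vacation=900, travel=250, payroll=750

Final balance of travel: 250

Answer: 250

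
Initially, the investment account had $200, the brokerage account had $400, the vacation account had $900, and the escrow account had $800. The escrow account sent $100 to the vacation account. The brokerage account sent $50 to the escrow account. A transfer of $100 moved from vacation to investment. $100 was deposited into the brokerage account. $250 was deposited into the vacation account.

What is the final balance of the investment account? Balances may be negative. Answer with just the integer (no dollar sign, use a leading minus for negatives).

Tracking account balances step by step:
Start: investment=200, brokerage=400, vacation=900, escrow=800
Event 1 (transfer 100 escrow -> vacation): escrow: 800 - 100 = 700, vacation: 900 + 100 = 1000. Balances: investment=200, brokerage=400, vacation=1000, escrow=700
Event 2 (transfer 50 brokerage -> escrow): brokerage: 400 - 50 = 350, escrow: 700 + 50 = 750. Balances: investment=200, brokerage=350, vacation=1000, escrow=750
Event 3 (transfer 100 vacation -> investment): vacation: 1000 - 100 = 900, investment: 200 + 100 = 300. Balances: investment=300, brokerage=350, vacation=900, escrow=750
Event 4 (deposit 100 to brokerage): brokerage: 350 + 100 = 450. Balances: investment=300, brokerage=450, vacation=900, escrow=750
Event 5 (deposit 250 to vacation): vacation: 900 + 250 = 1150. Balances: investment=300, brokerage=450, vacation=1150, escrow=750

Final balance of investment: 300

Answer: 300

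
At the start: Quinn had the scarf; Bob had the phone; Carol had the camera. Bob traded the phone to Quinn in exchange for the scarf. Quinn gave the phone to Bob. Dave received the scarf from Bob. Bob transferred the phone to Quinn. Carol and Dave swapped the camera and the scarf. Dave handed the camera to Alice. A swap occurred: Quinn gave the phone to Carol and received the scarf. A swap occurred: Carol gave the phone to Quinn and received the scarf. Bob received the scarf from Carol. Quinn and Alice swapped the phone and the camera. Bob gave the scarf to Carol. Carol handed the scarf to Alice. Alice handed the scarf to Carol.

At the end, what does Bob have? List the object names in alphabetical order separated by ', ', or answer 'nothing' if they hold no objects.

Answer: nothing

Derivation:
Tracking all object holders:
Start: scarf:Quinn, phone:Bob, camera:Carol
Event 1 (swap phone<->scarf: now phone:Quinn, scarf:Bob). State: scarf:Bob, phone:Quinn, camera:Carol
Event 2 (give phone: Quinn -> Bob). State: scarf:Bob, phone:Bob, camera:Carol
Event 3 (give scarf: Bob -> Dave). State: scarf:Dave, phone:Bob, camera:Carol
Event 4 (give phone: Bob -> Quinn). State: scarf:Dave, phone:Quinn, camera:Carol
Event 5 (swap camera<->scarf: now camera:Dave, scarf:Carol). State: scarf:Carol, phone:Quinn, camera:Dave
Event 6 (give camera: Dave -> Alice). State: scarf:Carol, phone:Quinn, camera:Alice
Event 7 (swap phone<->scarf: now phone:Carol, scarf:Quinn). State: scarf:Quinn, phone:Carol, camera:Alice
Event 8 (swap phone<->scarf: now phone:Quinn, scarf:Carol). State: scarf:Carol, phone:Quinn, camera:Alice
Event 9 (give scarf: Carol -> Bob). State: scarf:Bob, phone:Quinn, camera:Alice
Event 10 (swap phone<->camera: now phone:Alice, camera:Quinn). State: scarf:Bob, phone:Alice, camera:Quinn
Event 11 (give scarf: Bob -> Carol). State: scarf:Carol, phone:Alice, camera:Quinn
Event 12 (give scarf: Carol -> Alice). State: scarf:Alice, phone:Alice, camera:Quinn
Event 13 (give scarf: Alice -> Carol). State: scarf:Carol, phone:Alice, camera:Quinn

Final state: scarf:Carol, phone:Alice, camera:Quinn
Bob holds: (nothing).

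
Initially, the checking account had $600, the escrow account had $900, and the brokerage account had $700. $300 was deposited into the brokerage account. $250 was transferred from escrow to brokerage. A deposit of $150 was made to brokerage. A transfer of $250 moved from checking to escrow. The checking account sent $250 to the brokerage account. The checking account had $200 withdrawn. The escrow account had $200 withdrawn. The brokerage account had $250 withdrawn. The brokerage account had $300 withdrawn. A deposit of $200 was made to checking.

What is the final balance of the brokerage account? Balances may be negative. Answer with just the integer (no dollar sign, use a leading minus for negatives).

Answer: 1100

Derivation:
Tracking account balances step by step:
Start: checking=600, escrow=900, brokerage=700
Event 1 (deposit 300 to brokerage): brokerage: 700 + 300 = 1000. Balances: checking=600, escrow=900, brokerage=1000
Event 2 (transfer 250 escrow -> brokerage): escrow: 900 - 250 = 650, brokerage: 1000 + 250 = 1250. Balances: checking=600, escrow=650, brokerage=1250
Event 3 (deposit 150 to brokerage): brokerage: 1250 + 150 = 1400. Balances: checking=600, escrow=650, brokerage=1400
Event 4 (transfer 250 checking -> escrow): checking: 600 - 250 = 350, escrow: 650 + 250 = 900. Balances: checking=350, escrow=900, brokerage=1400
Event 5 (transfer 250 checking -> brokerage): checking: 350 - 250 = 100, brokerage: 1400 + 250 = 1650. Balances: checking=100, escrow=900, brokerage=1650
Event 6 (withdraw 200 from checking): checking: 100 - 200 = -100. Balances: checking=-100, escrow=900, brokerage=1650
Event 7 (withdraw 200 from escrow): escrow: 900 - 200 = 700. Balances: checking=-100, escrow=700, brokerage=1650
Event 8 (withdraw 250 from brokerage): brokerage: 1650 - 250 = 1400. Balances: checking=-100, escrow=700, brokerage=1400
Event 9 (withdraw 300 from brokerage): brokerage: 1400 - 300 = 1100. Balances: checking=-100, escrow=700, brokerage=1100
Event 10 (deposit 200 to checking): checking: -100 + 200 = 100. Balances: checking=100, escrow=700, brokerage=1100

Final balance of brokerage: 1100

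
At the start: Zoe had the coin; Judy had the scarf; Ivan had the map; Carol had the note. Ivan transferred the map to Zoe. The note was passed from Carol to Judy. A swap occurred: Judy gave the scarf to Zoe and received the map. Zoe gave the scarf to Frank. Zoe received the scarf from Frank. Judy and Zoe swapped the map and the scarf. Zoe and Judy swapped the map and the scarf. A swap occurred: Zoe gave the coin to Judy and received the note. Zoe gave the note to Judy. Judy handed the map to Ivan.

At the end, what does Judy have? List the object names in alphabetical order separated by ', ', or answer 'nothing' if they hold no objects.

Answer: coin, note

Derivation:
Tracking all object holders:
Start: coin:Zoe, scarf:Judy, map:Ivan, note:Carol
Event 1 (give map: Ivan -> Zoe). State: coin:Zoe, scarf:Judy, map:Zoe, note:Carol
Event 2 (give note: Carol -> Judy). State: coin:Zoe, scarf:Judy, map:Zoe, note:Judy
Event 3 (swap scarf<->map: now scarf:Zoe, map:Judy). State: coin:Zoe, scarf:Zoe, map:Judy, note:Judy
Event 4 (give scarf: Zoe -> Frank). State: coin:Zoe, scarf:Frank, map:Judy, note:Judy
Event 5 (give scarf: Frank -> Zoe). State: coin:Zoe, scarf:Zoe, map:Judy, note:Judy
Event 6 (swap map<->scarf: now map:Zoe, scarf:Judy). State: coin:Zoe, scarf:Judy, map:Zoe, note:Judy
Event 7 (swap map<->scarf: now map:Judy, scarf:Zoe). State: coin:Zoe, scarf:Zoe, map:Judy, note:Judy
Event 8 (swap coin<->note: now coin:Judy, note:Zoe). State: coin:Judy, scarf:Zoe, map:Judy, note:Zoe
Event 9 (give note: Zoe -> Judy). State: coin:Judy, scarf:Zoe, map:Judy, note:Judy
Event 10 (give map: Judy -> Ivan). State: coin:Judy, scarf:Zoe, map:Ivan, note:Judy

Final state: coin:Judy, scarf:Zoe, map:Ivan, note:Judy
Judy holds: coin, note.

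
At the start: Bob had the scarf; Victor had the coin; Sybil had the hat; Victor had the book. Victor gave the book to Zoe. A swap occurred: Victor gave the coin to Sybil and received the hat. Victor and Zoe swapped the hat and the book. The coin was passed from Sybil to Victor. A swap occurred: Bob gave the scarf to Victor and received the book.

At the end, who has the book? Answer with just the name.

Tracking all object holders:
Start: scarf:Bob, coin:Victor, hat:Sybil, book:Victor
Event 1 (give book: Victor -> Zoe). State: scarf:Bob, coin:Victor, hat:Sybil, book:Zoe
Event 2 (swap coin<->hat: now coin:Sybil, hat:Victor). State: scarf:Bob, coin:Sybil, hat:Victor, book:Zoe
Event 3 (swap hat<->book: now hat:Zoe, book:Victor). State: scarf:Bob, coin:Sybil, hat:Zoe, book:Victor
Event 4 (give coin: Sybil -> Victor). State: scarf:Bob, coin:Victor, hat:Zoe, book:Victor
Event 5 (swap scarf<->book: now scarf:Victor, book:Bob). State: scarf:Victor, coin:Victor, hat:Zoe, book:Bob

Final state: scarf:Victor, coin:Victor, hat:Zoe, book:Bob
The book is held by Bob.

Answer: Bob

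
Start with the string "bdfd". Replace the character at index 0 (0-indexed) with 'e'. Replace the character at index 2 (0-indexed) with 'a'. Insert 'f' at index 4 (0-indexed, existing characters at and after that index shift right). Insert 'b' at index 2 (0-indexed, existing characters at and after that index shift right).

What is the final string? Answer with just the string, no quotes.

Applying each edit step by step:
Start: "bdfd"
Op 1 (replace idx 0: 'b' -> 'e'): "bdfd" -> "edfd"
Op 2 (replace idx 2: 'f' -> 'a'): "edfd" -> "edad"
Op 3 (insert 'f' at idx 4): "edad" -> "edadf"
Op 4 (insert 'b' at idx 2): "edadf" -> "edbadf"

Answer: edbadf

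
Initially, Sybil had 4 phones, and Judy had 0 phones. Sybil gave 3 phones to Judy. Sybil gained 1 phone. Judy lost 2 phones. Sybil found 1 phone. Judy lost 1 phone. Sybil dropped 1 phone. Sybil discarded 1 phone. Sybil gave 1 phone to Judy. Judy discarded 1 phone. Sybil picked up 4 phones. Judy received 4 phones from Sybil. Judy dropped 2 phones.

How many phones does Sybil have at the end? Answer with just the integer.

Answer: 0

Derivation:
Tracking counts step by step:
Start: Sybil=4, Judy=0
Event 1 (Sybil -> Judy, 3): Sybil: 4 -> 1, Judy: 0 -> 3. State: Sybil=1, Judy=3
Event 2 (Sybil +1): Sybil: 1 -> 2. State: Sybil=2, Judy=3
Event 3 (Judy -2): Judy: 3 -> 1. State: Sybil=2, Judy=1
Event 4 (Sybil +1): Sybil: 2 -> 3. State: Sybil=3, Judy=1
Event 5 (Judy -1): Judy: 1 -> 0. State: Sybil=3, Judy=0
Event 6 (Sybil -1): Sybil: 3 -> 2. State: Sybil=2, Judy=0
Event 7 (Sybil -1): Sybil: 2 -> 1. State: Sybil=1, Judy=0
Event 8 (Sybil -> Judy, 1): Sybil: 1 -> 0, Judy: 0 -> 1. State: Sybil=0, Judy=1
Event 9 (Judy -1): Judy: 1 -> 0. State: Sybil=0, Judy=0
Event 10 (Sybil +4): Sybil: 0 -> 4. State: Sybil=4, Judy=0
Event 11 (Sybil -> Judy, 4): Sybil: 4 -> 0, Judy: 0 -> 4. State: Sybil=0, Judy=4
Event 12 (Judy -2): Judy: 4 -> 2. State: Sybil=0, Judy=2

Sybil's final count: 0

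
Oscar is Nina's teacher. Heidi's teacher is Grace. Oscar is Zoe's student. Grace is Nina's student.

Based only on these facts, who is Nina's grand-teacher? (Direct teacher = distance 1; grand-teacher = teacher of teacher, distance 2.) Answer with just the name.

Answer: Zoe

Derivation:
Reconstructing the teacher chain from the given facts:
  Zoe -> Oscar -> Nina -> Grace -> Heidi
(each arrow means 'teacher of the next')
Positions in the chain (0 = top):
  position of Zoe: 0
  position of Oscar: 1
  position of Nina: 2
  position of Grace: 3
  position of Heidi: 4

Nina is at position 2; the grand-teacher is 2 steps up the chain, i.e. position 0: Zoe.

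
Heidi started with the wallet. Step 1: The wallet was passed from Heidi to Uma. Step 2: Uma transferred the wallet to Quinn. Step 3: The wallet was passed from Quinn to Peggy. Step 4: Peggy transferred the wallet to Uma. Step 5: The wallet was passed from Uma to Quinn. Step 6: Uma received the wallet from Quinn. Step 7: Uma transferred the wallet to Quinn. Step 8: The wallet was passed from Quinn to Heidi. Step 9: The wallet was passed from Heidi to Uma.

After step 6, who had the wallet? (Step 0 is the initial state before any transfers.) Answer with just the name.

Tracking the wallet holder through step 6:
After step 0 (start): Heidi
After step 1: Uma
After step 2: Quinn
After step 3: Peggy
After step 4: Uma
After step 5: Quinn
After step 6: Uma

At step 6, the holder is Uma.

Answer: Uma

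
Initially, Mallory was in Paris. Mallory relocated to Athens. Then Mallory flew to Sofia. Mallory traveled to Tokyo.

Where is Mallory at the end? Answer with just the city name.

Answer: Tokyo

Derivation:
Tracking Mallory's location:
Start: Mallory is in Paris.
After move 1: Paris -> Athens. Mallory is in Athens.
After move 2: Athens -> Sofia. Mallory is in Sofia.
After move 3: Sofia -> Tokyo. Mallory is in Tokyo.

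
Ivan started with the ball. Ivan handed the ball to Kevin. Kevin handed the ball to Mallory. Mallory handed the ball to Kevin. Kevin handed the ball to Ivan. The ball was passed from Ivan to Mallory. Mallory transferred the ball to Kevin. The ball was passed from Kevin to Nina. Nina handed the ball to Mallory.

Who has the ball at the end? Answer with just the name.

Tracking the ball through each event:
Start: Ivan has the ball.
After event 1: Kevin has the ball.
After event 2: Mallory has the ball.
After event 3: Kevin has the ball.
After event 4: Ivan has the ball.
After event 5: Mallory has the ball.
After event 6: Kevin has the ball.
After event 7: Nina has the ball.
After event 8: Mallory has the ball.

Answer: Mallory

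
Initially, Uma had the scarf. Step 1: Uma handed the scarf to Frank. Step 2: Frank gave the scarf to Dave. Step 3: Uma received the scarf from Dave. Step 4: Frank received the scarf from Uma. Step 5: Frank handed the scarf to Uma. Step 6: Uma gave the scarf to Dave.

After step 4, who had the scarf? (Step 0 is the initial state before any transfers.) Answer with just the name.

Tracking the scarf holder through step 4:
After step 0 (start): Uma
After step 1: Frank
After step 2: Dave
After step 3: Uma
After step 4: Frank

At step 4, the holder is Frank.

Answer: Frank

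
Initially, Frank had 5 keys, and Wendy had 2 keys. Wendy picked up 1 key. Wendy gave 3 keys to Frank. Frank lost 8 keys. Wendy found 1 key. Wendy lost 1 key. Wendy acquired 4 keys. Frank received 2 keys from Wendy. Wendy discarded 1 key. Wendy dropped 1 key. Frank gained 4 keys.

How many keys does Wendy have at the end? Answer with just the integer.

Answer: 0

Derivation:
Tracking counts step by step:
Start: Frank=5, Wendy=2
Event 1 (Wendy +1): Wendy: 2 -> 3. State: Frank=5, Wendy=3
Event 2 (Wendy -> Frank, 3): Wendy: 3 -> 0, Frank: 5 -> 8. State: Frank=8, Wendy=0
Event 3 (Frank -8): Frank: 8 -> 0. State: Frank=0, Wendy=0
Event 4 (Wendy +1): Wendy: 0 -> 1. State: Frank=0, Wendy=1
Event 5 (Wendy -1): Wendy: 1 -> 0. State: Frank=0, Wendy=0
Event 6 (Wendy +4): Wendy: 0 -> 4. State: Frank=0, Wendy=4
Event 7 (Wendy -> Frank, 2): Wendy: 4 -> 2, Frank: 0 -> 2. State: Frank=2, Wendy=2
Event 8 (Wendy -1): Wendy: 2 -> 1. State: Frank=2, Wendy=1
Event 9 (Wendy -1): Wendy: 1 -> 0. State: Frank=2, Wendy=0
Event 10 (Frank +4): Frank: 2 -> 6. State: Frank=6, Wendy=0

Wendy's final count: 0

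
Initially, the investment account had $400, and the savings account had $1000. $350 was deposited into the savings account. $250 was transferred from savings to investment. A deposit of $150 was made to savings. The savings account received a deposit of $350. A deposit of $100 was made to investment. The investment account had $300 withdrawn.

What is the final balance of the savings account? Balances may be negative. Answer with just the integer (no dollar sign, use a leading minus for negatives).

Answer: 1600

Derivation:
Tracking account balances step by step:
Start: investment=400, savings=1000
Event 1 (deposit 350 to savings): savings: 1000 + 350 = 1350. Balances: investment=400, savings=1350
Event 2 (transfer 250 savings -> investment): savings: 1350 - 250 = 1100, investment: 400 + 250 = 650. Balances: investment=650, savings=1100
Event 3 (deposit 150 to savings): savings: 1100 + 150 = 1250. Balances: investment=650, savings=1250
Event 4 (deposit 350 to savings): savings: 1250 + 350 = 1600. Balances: investment=650, savings=1600
Event 5 (deposit 100 to investment): investment: 650 + 100 = 750. Balances: investment=750, savings=1600
Event 6 (withdraw 300 from investment): investment: 750 - 300 = 450. Balances: investment=450, savings=1600

Final balance of savings: 1600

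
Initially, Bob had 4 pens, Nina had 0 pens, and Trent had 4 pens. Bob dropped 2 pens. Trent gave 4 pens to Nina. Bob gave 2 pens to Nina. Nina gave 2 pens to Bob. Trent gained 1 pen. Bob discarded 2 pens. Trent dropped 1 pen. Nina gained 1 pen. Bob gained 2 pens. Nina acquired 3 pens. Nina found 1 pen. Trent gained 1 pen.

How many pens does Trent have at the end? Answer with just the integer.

Tracking counts step by step:
Start: Bob=4, Nina=0, Trent=4
Event 1 (Bob -2): Bob: 4 -> 2. State: Bob=2, Nina=0, Trent=4
Event 2 (Trent -> Nina, 4): Trent: 4 -> 0, Nina: 0 -> 4. State: Bob=2, Nina=4, Trent=0
Event 3 (Bob -> Nina, 2): Bob: 2 -> 0, Nina: 4 -> 6. State: Bob=0, Nina=6, Trent=0
Event 4 (Nina -> Bob, 2): Nina: 6 -> 4, Bob: 0 -> 2. State: Bob=2, Nina=4, Trent=0
Event 5 (Trent +1): Trent: 0 -> 1. State: Bob=2, Nina=4, Trent=1
Event 6 (Bob -2): Bob: 2 -> 0. State: Bob=0, Nina=4, Trent=1
Event 7 (Trent -1): Trent: 1 -> 0. State: Bob=0, Nina=4, Trent=0
Event 8 (Nina +1): Nina: 4 -> 5. State: Bob=0, Nina=5, Trent=0
Event 9 (Bob +2): Bob: 0 -> 2. State: Bob=2, Nina=5, Trent=0
Event 10 (Nina +3): Nina: 5 -> 8. State: Bob=2, Nina=8, Trent=0
Event 11 (Nina +1): Nina: 8 -> 9. State: Bob=2, Nina=9, Trent=0
Event 12 (Trent +1): Trent: 0 -> 1. State: Bob=2, Nina=9, Trent=1

Trent's final count: 1

Answer: 1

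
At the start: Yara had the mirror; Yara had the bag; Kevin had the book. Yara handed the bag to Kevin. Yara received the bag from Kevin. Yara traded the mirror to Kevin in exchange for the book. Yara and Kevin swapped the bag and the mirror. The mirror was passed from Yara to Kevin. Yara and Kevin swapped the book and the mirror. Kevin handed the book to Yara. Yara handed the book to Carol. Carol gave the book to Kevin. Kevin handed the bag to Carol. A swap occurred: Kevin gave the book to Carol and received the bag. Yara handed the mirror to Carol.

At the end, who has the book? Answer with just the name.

Tracking all object holders:
Start: mirror:Yara, bag:Yara, book:Kevin
Event 1 (give bag: Yara -> Kevin). State: mirror:Yara, bag:Kevin, book:Kevin
Event 2 (give bag: Kevin -> Yara). State: mirror:Yara, bag:Yara, book:Kevin
Event 3 (swap mirror<->book: now mirror:Kevin, book:Yara). State: mirror:Kevin, bag:Yara, book:Yara
Event 4 (swap bag<->mirror: now bag:Kevin, mirror:Yara). State: mirror:Yara, bag:Kevin, book:Yara
Event 5 (give mirror: Yara -> Kevin). State: mirror:Kevin, bag:Kevin, book:Yara
Event 6 (swap book<->mirror: now book:Kevin, mirror:Yara). State: mirror:Yara, bag:Kevin, book:Kevin
Event 7 (give book: Kevin -> Yara). State: mirror:Yara, bag:Kevin, book:Yara
Event 8 (give book: Yara -> Carol). State: mirror:Yara, bag:Kevin, book:Carol
Event 9 (give book: Carol -> Kevin). State: mirror:Yara, bag:Kevin, book:Kevin
Event 10 (give bag: Kevin -> Carol). State: mirror:Yara, bag:Carol, book:Kevin
Event 11 (swap book<->bag: now book:Carol, bag:Kevin). State: mirror:Yara, bag:Kevin, book:Carol
Event 12 (give mirror: Yara -> Carol). State: mirror:Carol, bag:Kevin, book:Carol

Final state: mirror:Carol, bag:Kevin, book:Carol
The book is held by Carol.

Answer: Carol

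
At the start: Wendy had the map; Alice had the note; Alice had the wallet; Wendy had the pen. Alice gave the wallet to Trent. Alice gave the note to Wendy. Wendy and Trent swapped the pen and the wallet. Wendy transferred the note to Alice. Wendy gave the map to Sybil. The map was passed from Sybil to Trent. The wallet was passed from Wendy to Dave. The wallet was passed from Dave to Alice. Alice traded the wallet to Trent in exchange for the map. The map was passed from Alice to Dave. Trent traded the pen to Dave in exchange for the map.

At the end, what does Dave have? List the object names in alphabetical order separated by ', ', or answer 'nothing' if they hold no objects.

Answer: pen

Derivation:
Tracking all object holders:
Start: map:Wendy, note:Alice, wallet:Alice, pen:Wendy
Event 1 (give wallet: Alice -> Trent). State: map:Wendy, note:Alice, wallet:Trent, pen:Wendy
Event 2 (give note: Alice -> Wendy). State: map:Wendy, note:Wendy, wallet:Trent, pen:Wendy
Event 3 (swap pen<->wallet: now pen:Trent, wallet:Wendy). State: map:Wendy, note:Wendy, wallet:Wendy, pen:Trent
Event 4 (give note: Wendy -> Alice). State: map:Wendy, note:Alice, wallet:Wendy, pen:Trent
Event 5 (give map: Wendy -> Sybil). State: map:Sybil, note:Alice, wallet:Wendy, pen:Trent
Event 6 (give map: Sybil -> Trent). State: map:Trent, note:Alice, wallet:Wendy, pen:Trent
Event 7 (give wallet: Wendy -> Dave). State: map:Trent, note:Alice, wallet:Dave, pen:Trent
Event 8 (give wallet: Dave -> Alice). State: map:Trent, note:Alice, wallet:Alice, pen:Trent
Event 9 (swap wallet<->map: now wallet:Trent, map:Alice). State: map:Alice, note:Alice, wallet:Trent, pen:Trent
Event 10 (give map: Alice -> Dave). State: map:Dave, note:Alice, wallet:Trent, pen:Trent
Event 11 (swap pen<->map: now pen:Dave, map:Trent). State: map:Trent, note:Alice, wallet:Trent, pen:Dave

Final state: map:Trent, note:Alice, wallet:Trent, pen:Dave
Dave holds: pen.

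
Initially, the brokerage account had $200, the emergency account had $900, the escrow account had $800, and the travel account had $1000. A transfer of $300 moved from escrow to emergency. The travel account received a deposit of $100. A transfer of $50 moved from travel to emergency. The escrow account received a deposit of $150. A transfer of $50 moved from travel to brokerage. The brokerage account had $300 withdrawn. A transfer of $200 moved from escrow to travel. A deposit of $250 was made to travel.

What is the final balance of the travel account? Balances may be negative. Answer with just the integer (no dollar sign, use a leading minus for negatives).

Tracking account balances step by step:
Start: brokerage=200, emergency=900, escrow=800, travel=1000
Event 1 (transfer 300 escrow -> emergency): escrow: 800 - 300 = 500, emergency: 900 + 300 = 1200. Balances: brokerage=200, emergency=1200, escrow=500, travel=1000
Event 2 (deposit 100 to travel): travel: 1000 + 100 = 1100. Balances: brokerage=200, emergency=1200, escrow=500, travel=1100
Event 3 (transfer 50 travel -> emergency): travel: 1100 - 50 = 1050, emergency: 1200 + 50 = 1250. Balances: brokerage=200, emergency=1250, escrow=500, travel=1050
Event 4 (deposit 150 to escrow): escrow: 500 + 150 = 650. Balances: brokerage=200, emergency=1250, escrow=650, travel=1050
Event 5 (transfer 50 travel -> brokerage): travel: 1050 - 50 = 1000, brokerage: 200 + 50 = 250. Balances: brokerage=250, emergency=1250, escrow=650, travel=1000
Event 6 (withdraw 300 from brokerage): brokerage: 250 - 300 = -50. Balances: brokerage=-50, emergency=1250, escrow=650, travel=1000
Event 7 (transfer 200 escrow -> travel): escrow: 650 - 200 = 450, travel: 1000 + 200 = 1200. Balances: brokerage=-50, emergency=1250, escrow=450, travel=1200
Event 8 (deposit 250 to travel): travel: 1200 + 250 = 1450. Balances: brokerage=-50, emergency=1250, escrow=450, travel=1450

Final balance of travel: 1450

Answer: 1450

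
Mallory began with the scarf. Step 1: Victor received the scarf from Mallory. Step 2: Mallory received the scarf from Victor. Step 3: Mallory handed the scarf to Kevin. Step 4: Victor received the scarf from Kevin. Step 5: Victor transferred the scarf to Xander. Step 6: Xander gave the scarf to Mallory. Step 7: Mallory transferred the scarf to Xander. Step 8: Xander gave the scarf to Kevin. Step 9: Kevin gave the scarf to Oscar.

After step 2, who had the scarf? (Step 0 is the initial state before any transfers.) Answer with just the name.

Tracking the scarf holder through step 2:
After step 0 (start): Mallory
After step 1: Victor
After step 2: Mallory

At step 2, the holder is Mallory.

Answer: Mallory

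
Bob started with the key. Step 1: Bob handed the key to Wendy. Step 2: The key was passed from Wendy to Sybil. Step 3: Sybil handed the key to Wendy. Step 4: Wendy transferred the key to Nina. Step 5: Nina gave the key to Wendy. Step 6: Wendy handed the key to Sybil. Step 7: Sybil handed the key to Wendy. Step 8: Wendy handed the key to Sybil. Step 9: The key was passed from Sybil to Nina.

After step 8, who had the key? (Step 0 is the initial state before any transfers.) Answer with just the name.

Tracking the key holder through step 8:
After step 0 (start): Bob
After step 1: Wendy
After step 2: Sybil
After step 3: Wendy
After step 4: Nina
After step 5: Wendy
After step 6: Sybil
After step 7: Wendy
After step 8: Sybil

At step 8, the holder is Sybil.

Answer: Sybil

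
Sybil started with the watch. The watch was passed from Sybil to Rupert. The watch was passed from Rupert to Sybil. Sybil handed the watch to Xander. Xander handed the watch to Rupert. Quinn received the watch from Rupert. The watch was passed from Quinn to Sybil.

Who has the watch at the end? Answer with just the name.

Answer: Sybil

Derivation:
Tracking the watch through each event:
Start: Sybil has the watch.
After event 1: Rupert has the watch.
After event 2: Sybil has the watch.
After event 3: Xander has the watch.
After event 4: Rupert has the watch.
After event 5: Quinn has the watch.
After event 6: Sybil has the watch.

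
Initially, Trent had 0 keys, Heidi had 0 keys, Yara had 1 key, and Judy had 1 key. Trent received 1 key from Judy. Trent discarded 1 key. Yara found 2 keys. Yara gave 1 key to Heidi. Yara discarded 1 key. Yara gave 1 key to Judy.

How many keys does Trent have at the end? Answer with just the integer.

Tracking counts step by step:
Start: Trent=0, Heidi=0, Yara=1, Judy=1
Event 1 (Judy -> Trent, 1): Judy: 1 -> 0, Trent: 0 -> 1. State: Trent=1, Heidi=0, Yara=1, Judy=0
Event 2 (Trent -1): Trent: 1 -> 0. State: Trent=0, Heidi=0, Yara=1, Judy=0
Event 3 (Yara +2): Yara: 1 -> 3. State: Trent=0, Heidi=0, Yara=3, Judy=0
Event 4 (Yara -> Heidi, 1): Yara: 3 -> 2, Heidi: 0 -> 1. State: Trent=0, Heidi=1, Yara=2, Judy=0
Event 5 (Yara -1): Yara: 2 -> 1. State: Trent=0, Heidi=1, Yara=1, Judy=0
Event 6 (Yara -> Judy, 1): Yara: 1 -> 0, Judy: 0 -> 1. State: Trent=0, Heidi=1, Yara=0, Judy=1

Trent's final count: 0

Answer: 0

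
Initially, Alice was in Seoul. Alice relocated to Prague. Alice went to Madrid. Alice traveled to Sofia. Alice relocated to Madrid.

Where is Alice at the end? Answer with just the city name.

Answer: Madrid

Derivation:
Tracking Alice's location:
Start: Alice is in Seoul.
After move 1: Seoul -> Prague. Alice is in Prague.
After move 2: Prague -> Madrid. Alice is in Madrid.
After move 3: Madrid -> Sofia. Alice is in Sofia.
After move 4: Sofia -> Madrid. Alice is in Madrid.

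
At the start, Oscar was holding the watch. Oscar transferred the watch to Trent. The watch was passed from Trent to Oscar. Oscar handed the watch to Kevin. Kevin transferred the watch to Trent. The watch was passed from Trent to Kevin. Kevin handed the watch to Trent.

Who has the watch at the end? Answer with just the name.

Tracking the watch through each event:
Start: Oscar has the watch.
After event 1: Trent has the watch.
After event 2: Oscar has the watch.
After event 3: Kevin has the watch.
After event 4: Trent has the watch.
After event 5: Kevin has the watch.
After event 6: Trent has the watch.

Answer: Trent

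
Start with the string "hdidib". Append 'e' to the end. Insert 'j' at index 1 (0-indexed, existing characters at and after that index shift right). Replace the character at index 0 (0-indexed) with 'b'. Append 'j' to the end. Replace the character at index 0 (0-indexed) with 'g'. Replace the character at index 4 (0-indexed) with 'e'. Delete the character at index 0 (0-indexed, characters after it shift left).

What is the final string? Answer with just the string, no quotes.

Applying each edit step by step:
Start: "hdidib"
Op 1 (append 'e'): "hdidib" -> "hdidibe"
Op 2 (insert 'j' at idx 1): "hdidibe" -> "hjdidibe"
Op 3 (replace idx 0: 'h' -> 'b'): "hjdidibe" -> "bjdidibe"
Op 4 (append 'j'): "bjdidibe" -> "bjdidibej"
Op 5 (replace idx 0: 'b' -> 'g'): "bjdidibej" -> "gjdidibej"
Op 6 (replace idx 4: 'd' -> 'e'): "gjdidibej" -> "gjdieibej"
Op 7 (delete idx 0 = 'g'): "gjdieibej" -> "jdieibej"

Answer: jdieibej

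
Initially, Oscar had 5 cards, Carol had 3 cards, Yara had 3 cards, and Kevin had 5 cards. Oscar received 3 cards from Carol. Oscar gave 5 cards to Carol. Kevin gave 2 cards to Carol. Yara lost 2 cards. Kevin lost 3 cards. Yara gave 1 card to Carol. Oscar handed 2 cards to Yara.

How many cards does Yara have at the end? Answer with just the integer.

Answer: 2

Derivation:
Tracking counts step by step:
Start: Oscar=5, Carol=3, Yara=3, Kevin=5
Event 1 (Carol -> Oscar, 3): Carol: 3 -> 0, Oscar: 5 -> 8. State: Oscar=8, Carol=0, Yara=3, Kevin=5
Event 2 (Oscar -> Carol, 5): Oscar: 8 -> 3, Carol: 0 -> 5. State: Oscar=3, Carol=5, Yara=3, Kevin=5
Event 3 (Kevin -> Carol, 2): Kevin: 5 -> 3, Carol: 5 -> 7. State: Oscar=3, Carol=7, Yara=3, Kevin=3
Event 4 (Yara -2): Yara: 3 -> 1. State: Oscar=3, Carol=7, Yara=1, Kevin=3
Event 5 (Kevin -3): Kevin: 3 -> 0. State: Oscar=3, Carol=7, Yara=1, Kevin=0
Event 6 (Yara -> Carol, 1): Yara: 1 -> 0, Carol: 7 -> 8. State: Oscar=3, Carol=8, Yara=0, Kevin=0
Event 7 (Oscar -> Yara, 2): Oscar: 3 -> 1, Yara: 0 -> 2. State: Oscar=1, Carol=8, Yara=2, Kevin=0

Yara's final count: 2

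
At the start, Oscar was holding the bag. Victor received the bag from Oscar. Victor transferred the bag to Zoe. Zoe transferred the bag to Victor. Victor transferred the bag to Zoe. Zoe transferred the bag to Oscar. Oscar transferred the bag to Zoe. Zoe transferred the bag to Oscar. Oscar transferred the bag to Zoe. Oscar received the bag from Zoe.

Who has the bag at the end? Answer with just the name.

Answer: Oscar

Derivation:
Tracking the bag through each event:
Start: Oscar has the bag.
After event 1: Victor has the bag.
After event 2: Zoe has the bag.
After event 3: Victor has the bag.
After event 4: Zoe has the bag.
After event 5: Oscar has the bag.
After event 6: Zoe has the bag.
After event 7: Oscar has the bag.
After event 8: Zoe has the bag.
After event 9: Oscar has the bag.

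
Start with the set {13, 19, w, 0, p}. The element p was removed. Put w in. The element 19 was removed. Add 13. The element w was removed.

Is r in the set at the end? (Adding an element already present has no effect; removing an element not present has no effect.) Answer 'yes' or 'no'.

Answer: no

Derivation:
Tracking the set through each operation:
Start: {0, 13, 19, p, w}
Event 1 (remove p): removed. Set: {0, 13, 19, w}
Event 2 (add w): already present, no change. Set: {0, 13, 19, w}
Event 3 (remove 19): removed. Set: {0, 13, w}
Event 4 (add 13): already present, no change. Set: {0, 13, w}
Event 5 (remove w): removed. Set: {0, 13}

Final set: {0, 13} (size 2)
r is NOT in the final set.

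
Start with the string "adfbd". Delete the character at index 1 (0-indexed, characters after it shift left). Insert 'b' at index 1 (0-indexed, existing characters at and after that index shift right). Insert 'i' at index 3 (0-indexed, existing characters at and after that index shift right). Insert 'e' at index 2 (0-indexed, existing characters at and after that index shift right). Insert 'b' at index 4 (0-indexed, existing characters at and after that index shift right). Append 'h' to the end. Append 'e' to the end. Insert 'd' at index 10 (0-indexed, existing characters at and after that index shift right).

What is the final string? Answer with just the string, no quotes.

Applying each edit step by step:
Start: "adfbd"
Op 1 (delete idx 1 = 'd'): "adfbd" -> "afbd"
Op 2 (insert 'b' at idx 1): "afbd" -> "abfbd"
Op 3 (insert 'i' at idx 3): "abfbd" -> "abfibd"
Op 4 (insert 'e' at idx 2): "abfibd" -> "abefibd"
Op 5 (insert 'b' at idx 4): "abefibd" -> "abefbibd"
Op 6 (append 'h'): "abefbibd" -> "abefbibdh"
Op 7 (append 'e'): "abefbibdh" -> "abefbibdhe"
Op 8 (insert 'd' at idx 10): "abefbibdhe" -> "abefbibdhed"

Answer: abefbibdhed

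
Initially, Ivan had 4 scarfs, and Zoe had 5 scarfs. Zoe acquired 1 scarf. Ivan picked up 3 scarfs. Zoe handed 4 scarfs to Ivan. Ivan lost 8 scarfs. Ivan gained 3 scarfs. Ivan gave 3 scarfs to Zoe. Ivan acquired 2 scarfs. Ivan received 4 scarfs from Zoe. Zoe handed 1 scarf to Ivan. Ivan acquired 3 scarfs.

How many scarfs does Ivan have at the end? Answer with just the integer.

Answer: 13

Derivation:
Tracking counts step by step:
Start: Ivan=4, Zoe=5
Event 1 (Zoe +1): Zoe: 5 -> 6. State: Ivan=4, Zoe=6
Event 2 (Ivan +3): Ivan: 4 -> 7. State: Ivan=7, Zoe=6
Event 3 (Zoe -> Ivan, 4): Zoe: 6 -> 2, Ivan: 7 -> 11. State: Ivan=11, Zoe=2
Event 4 (Ivan -8): Ivan: 11 -> 3. State: Ivan=3, Zoe=2
Event 5 (Ivan +3): Ivan: 3 -> 6. State: Ivan=6, Zoe=2
Event 6 (Ivan -> Zoe, 3): Ivan: 6 -> 3, Zoe: 2 -> 5. State: Ivan=3, Zoe=5
Event 7 (Ivan +2): Ivan: 3 -> 5. State: Ivan=5, Zoe=5
Event 8 (Zoe -> Ivan, 4): Zoe: 5 -> 1, Ivan: 5 -> 9. State: Ivan=9, Zoe=1
Event 9 (Zoe -> Ivan, 1): Zoe: 1 -> 0, Ivan: 9 -> 10. State: Ivan=10, Zoe=0
Event 10 (Ivan +3): Ivan: 10 -> 13. State: Ivan=13, Zoe=0

Ivan's final count: 13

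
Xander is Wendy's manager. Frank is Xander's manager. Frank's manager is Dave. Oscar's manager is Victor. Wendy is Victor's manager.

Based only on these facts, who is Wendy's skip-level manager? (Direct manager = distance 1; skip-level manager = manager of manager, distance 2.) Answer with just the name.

Reconstructing the manager chain from the given facts:
  Dave -> Frank -> Xander -> Wendy -> Victor -> Oscar
(each arrow means 'manager of the next')
Positions in the chain (0 = top):
  position of Dave: 0
  position of Frank: 1
  position of Xander: 2
  position of Wendy: 3
  position of Victor: 4
  position of Oscar: 5

Wendy is at position 3; the skip-level manager is 2 steps up the chain, i.e. position 1: Frank.

Answer: Frank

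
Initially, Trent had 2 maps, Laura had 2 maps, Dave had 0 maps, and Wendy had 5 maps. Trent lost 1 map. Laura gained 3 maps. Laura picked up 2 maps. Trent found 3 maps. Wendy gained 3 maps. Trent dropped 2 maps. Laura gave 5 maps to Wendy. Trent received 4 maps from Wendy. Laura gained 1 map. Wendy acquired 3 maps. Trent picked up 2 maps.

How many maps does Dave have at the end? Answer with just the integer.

Answer: 0

Derivation:
Tracking counts step by step:
Start: Trent=2, Laura=2, Dave=0, Wendy=5
Event 1 (Trent -1): Trent: 2 -> 1. State: Trent=1, Laura=2, Dave=0, Wendy=5
Event 2 (Laura +3): Laura: 2 -> 5. State: Trent=1, Laura=5, Dave=0, Wendy=5
Event 3 (Laura +2): Laura: 5 -> 7. State: Trent=1, Laura=7, Dave=0, Wendy=5
Event 4 (Trent +3): Trent: 1 -> 4. State: Trent=4, Laura=7, Dave=0, Wendy=5
Event 5 (Wendy +3): Wendy: 5 -> 8. State: Trent=4, Laura=7, Dave=0, Wendy=8
Event 6 (Trent -2): Trent: 4 -> 2. State: Trent=2, Laura=7, Dave=0, Wendy=8
Event 7 (Laura -> Wendy, 5): Laura: 7 -> 2, Wendy: 8 -> 13. State: Trent=2, Laura=2, Dave=0, Wendy=13
Event 8 (Wendy -> Trent, 4): Wendy: 13 -> 9, Trent: 2 -> 6. State: Trent=6, Laura=2, Dave=0, Wendy=9
Event 9 (Laura +1): Laura: 2 -> 3. State: Trent=6, Laura=3, Dave=0, Wendy=9
Event 10 (Wendy +3): Wendy: 9 -> 12. State: Trent=6, Laura=3, Dave=0, Wendy=12
Event 11 (Trent +2): Trent: 6 -> 8. State: Trent=8, Laura=3, Dave=0, Wendy=12

Dave's final count: 0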